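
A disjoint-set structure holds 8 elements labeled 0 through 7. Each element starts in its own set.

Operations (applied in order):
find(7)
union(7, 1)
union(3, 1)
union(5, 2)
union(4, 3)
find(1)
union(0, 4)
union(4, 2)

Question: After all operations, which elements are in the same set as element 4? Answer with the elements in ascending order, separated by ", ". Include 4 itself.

Answer: 0, 1, 2, 3, 4, 5, 7

Derivation:
Step 1: find(7) -> no change; set of 7 is {7}
Step 2: union(7, 1) -> merged; set of 7 now {1, 7}
Step 3: union(3, 1) -> merged; set of 3 now {1, 3, 7}
Step 4: union(5, 2) -> merged; set of 5 now {2, 5}
Step 5: union(4, 3) -> merged; set of 4 now {1, 3, 4, 7}
Step 6: find(1) -> no change; set of 1 is {1, 3, 4, 7}
Step 7: union(0, 4) -> merged; set of 0 now {0, 1, 3, 4, 7}
Step 8: union(4, 2) -> merged; set of 4 now {0, 1, 2, 3, 4, 5, 7}
Component of 4: {0, 1, 2, 3, 4, 5, 7}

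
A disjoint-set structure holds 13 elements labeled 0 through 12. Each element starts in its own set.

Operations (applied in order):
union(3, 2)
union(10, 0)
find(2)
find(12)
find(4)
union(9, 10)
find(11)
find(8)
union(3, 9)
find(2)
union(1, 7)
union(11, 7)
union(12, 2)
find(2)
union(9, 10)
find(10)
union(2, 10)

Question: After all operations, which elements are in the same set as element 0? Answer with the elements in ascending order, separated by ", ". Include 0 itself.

Answer: 0, 2, 3, 9, 10, 12

Derivation:
Step 1: union(3, 2) -> merged; set of 3 now {2, 3}
Step 2: union(10, 0) -> merged; set of 10 now {0, 10}
Step 3: find(2) -> no change; set of 2 is {2, 3}
Step 4: find(12) -> no change; set of 12 is {12}
Step 5: find(4) -> no change; set of 4 is {4}
Step 6: union(9, 10) -> merged; set of 9 now {0, 9, 10}
Step 7: find(11) -> no change; set of 11 is {11}
Step 8: find(8) -> no change; set of 8 is {8}
Step 9: union(3, 9) -> merged; set of 3 now {0, 2, 3, 9, 10}
Step 10: find(2) -> no change; set of 2 is {0, 2, 3, 9, 10}
Step 11: union(1, 7) -> merged; set of 1 now {1, 7}
Step 12: union(11, 7) -> merged; set of 11 now {1, 7, 11}
Step 13: union(12, 2) -> merged; set of 12 now {0, 2, 3, 9, 10, 12}
Step 14: find(2) -> no change; set of 2 is {0, 2, 3, 9, 10, 12}
Step 15: union(9, 10) -> already same set; set of 9 now {0, 2, 3, 9, 10, 12}
Step 16: find(10) -> no change; set of 10 is {0, 2, 3, 9, 10, 12}
Step 17: union(2, 10) -> already same set; set of 2 now {0, 2, 3, 9, 10, 12}
Component of 0: {0, 2, 3, 9, 10, 12}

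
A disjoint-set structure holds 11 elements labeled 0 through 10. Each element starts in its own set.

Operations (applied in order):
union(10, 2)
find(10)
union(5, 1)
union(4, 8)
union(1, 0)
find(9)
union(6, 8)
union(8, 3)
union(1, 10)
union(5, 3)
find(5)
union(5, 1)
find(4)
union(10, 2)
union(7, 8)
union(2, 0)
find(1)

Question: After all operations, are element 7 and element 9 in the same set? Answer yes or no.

Answer: no

Derivation:
Step 1: union(10, 2) -> merged; set of 10 now {2, 10}
Step 2: find(10) -> no change; set of 10 is {2, 10}
Step 3: union(5, 1) -> merged; set of 5 now {1, 5}
Step 4: union(4, 8) -> merged; set of 4 now {4, 8}
Step 5: union(1, 0) -> merged; set of 1 now {0, 1, 5}
Step 6: find(9) -> no change; set of 9 is {9}
Step 7: union(6, 8) -> merged; set of 6 now {4, 6, 8}
Step 8: union(8, 3) -> merged; set of 8 now {3, 4, 6, 8}
Step 9: union(1, 10) -> merged; set of 1 now {0, 1, 2, 5, 10}
Step 10: union(5, 3) -> merged; set of 5 now {0, 1, 2, 3, 4, 5, 6, 8, 10}
Step 11: find(5) -> no change; set of 5 is {0, 1, 2, 3, 4, 5, 6, 8, 10}
Step 12: union(5, 1) -> already same set; set of 5 now {0, 1, 2, 3, 4, 5, 6, 8, 10}
Step 13: find(4) -> no change; set of 4 is {0, 1, 2, 3, 4, 5, 6, 8, 10}
Step 14: union(10, 2) -> already same set; set of 10 now {0, 1, 2, 3, 4, 5, 6, 8, 10}
Step 15: union(7, 8) -> merged; set of 7 now {0, 1, 2, 3, 4, 5, 6, 7, 8, 10}
Step 16: union(2, 0) -> already same set; set of 2 now {0, 1, 2, 3, 4, 5, 6, 7, 8, 10}
Step 17: find(1) -> no change; set of 1 is {0, 1, 2, 3, 4, 5, 6, 7, 8, 10}
Set of 7: {0, 1, 2, 3, 4, 5, 6, 7, 8, 10}; 9 is not a member.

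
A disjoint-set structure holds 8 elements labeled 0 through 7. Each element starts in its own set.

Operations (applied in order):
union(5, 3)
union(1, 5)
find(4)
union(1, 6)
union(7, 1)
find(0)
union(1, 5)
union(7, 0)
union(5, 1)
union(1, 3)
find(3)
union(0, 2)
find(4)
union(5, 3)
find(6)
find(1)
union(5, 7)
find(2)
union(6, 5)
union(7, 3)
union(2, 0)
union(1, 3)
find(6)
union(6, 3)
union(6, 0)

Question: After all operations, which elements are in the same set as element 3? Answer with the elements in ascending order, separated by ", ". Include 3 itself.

Answer: 0, 1, 2, 3, 5, 6, 7

Derivation:
Step 1: union(5, 3) -> merged; set of 5 now {3, 5}
Step 2: union(1, 5) -> merged; set of 1 now {1, 3, 5}
Step 3: find(4) -> no change; set of 4 is {4}
Step 4: union(1, 6) -> merged; set of 1 now {1, 3, 5, 6}
Step 5: union(7, 1) -> merged; set of 7 now {1, 3, 5, 6, 7}
Step 6: find(0) -> no change; set of 0 is {0}
Step 7: union(1, 5) -> already same set; set of 1 now {1, 3, 5, 6, 7}
Step 8: union(7, 0) -> merged; set of 7 now {0, 1, 3, 5, 6, 7}
Step 9: union(5, 1) -> already same set; set of 5 now {0, 1, 3, 5, 6, 7}
Step 10: union(1, 3) -> already same set; set of 1 now {0, 1, 3, 5, 6, 7}
Step 11: find(3) -> no change; set of 3 is {0, 1, 3, 5, 6, 7}
Step 12: union(0, 2) -> merged; set of 0 now {0, 1, 2, 3, 5, 6, 7}
Step 13: find(4) -> no change; set of 4 is {4}
Step 14: union(5, 3) -> already same set; set of 5 now {0, 1, 2, 3, 5, 6, 7}
Step 15: find(6) -> no change; set of 6 is {0, 1, 2, 3, 5, 6, 7}
Step 16: find(1) -> no change; set of 1 is {0, 1, 2, 3, 5, 6, 7}
Step 17: union(5, 7) -> already same set; set of 5 now {0, 1, 2, 3, 5, 6, 7}
Step 18: find(2) -> no change; set of 2 is {0, 1, 2, 3, 5, 6, 7}
Step 19: union(6, 5) -> already same set; set of 6 now {0, 1, 2, 3, 5, 6, 7}
Step 20: union(7, 3) -> already same set; set of 7 now {0, 1, 2, 3, 5, 6, 7}
Step 21: union(2, 0) -> already same set; set of 2 now {0, 1, 2, 3, 5, 6, 7}
Step 22: union(1, 3) -> already same set; set of 1 now {0, 1, 2, 3, 5, 6, 7}
Step 23: find(6) -> no change; set of 6 is {0, 1, 2, 3, 5, 6, 7}
Step 24: union(6, 3) -> already same set; set of 6 now {0, 1, 2, 3, 5, 6, 7}
Step 25: union(6, 0) -> already same set; set of 6 now {0, 1, 2, 3, 5, 6, 7}
Component of 3: {0, 1, 2, 3, 5, 6, 7}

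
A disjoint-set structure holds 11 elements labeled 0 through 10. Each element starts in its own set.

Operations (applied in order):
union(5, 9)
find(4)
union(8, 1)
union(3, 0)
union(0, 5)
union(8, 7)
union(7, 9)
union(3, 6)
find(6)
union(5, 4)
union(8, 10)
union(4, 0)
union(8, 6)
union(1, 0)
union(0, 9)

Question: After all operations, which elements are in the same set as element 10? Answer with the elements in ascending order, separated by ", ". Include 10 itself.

Answer: 0, 1, 3, 4, 5, 6, 7, 8, 9, 10

Derivation:
Step 1: union(5, 9) -> merged; set of 5 now {5, 9}
Step 2: find(4) -> no change; set of 4 is {4}
Step 3: union(8, 1) -> merged; set of 8 now {1, 8}
Step 4: union(3, 0) -> merged; set of 3 now {0, 3}
Step 5: union(0, 5) -> merged; set of 0 now {0, 3, 5, 9}
Step 6: union(8, 7) -> merged; set of 8 now {1, 7, 8}
Step 7: union(7, 9) -> merged; set of 7 now {0, 1, 3, 5, 7, 8, 9}
Step 8: union(3, 6) -> merged; set of 3 now {0, 1, 3, 5, 6, 7, 8, 9}
Step 9: find(6) -> no change; set of 6 is {0, 1, 3, 5, 6, 7, 8, 9}
Step 10: union(5, 4) -> merged; set of 5 now {0, 1, 3, 4, 5, 6, 7, 8, 9}
Step 11: union(8, 10) -> merged; set of 8 now {0, 1, 3, 4, 5, 6, 7, 8, 9, 10}
Step 12: union(4, 0) -> already same set; set of 4 now {0, 1, 3, 4, 5, 6, 7, 8, 9, 10}
Step 13: union(8, 6) -> already same set; set of 8 now {0, 1, 3, 4, 5, 6, 7, 8, 9, 10}
Step 14: union(1, 0) -> already same set; set of 1 now {0, 1, 3, 4, 5, 6, 7, 8, 9, 10}
Step 15: union(0, 9) -> already same set; set of 0 now {0, 1, 3, 4, 5, 6, 7, 8, 9, 10}
Component of 10: {0, 1, 3, 4, 5, 6, 7, 8, 9, 10}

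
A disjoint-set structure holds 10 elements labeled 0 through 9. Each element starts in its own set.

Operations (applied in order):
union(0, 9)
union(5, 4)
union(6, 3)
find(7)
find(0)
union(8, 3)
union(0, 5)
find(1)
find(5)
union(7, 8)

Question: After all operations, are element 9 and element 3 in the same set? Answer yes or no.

Step 1: union(0, 9) -> merged; set of 0 now {0, 9}
Step 2: union(5, 4) -> merged; set of 5 now {4, 5}
Step 3: union(6, 3) -> merged; set of 6 now {3, 6}
Step 4: find(7) -> no change; set of 7 is {7}
Step 5: find(0) -> no change; set of 0 is {0, 9}
Step 6: union(8, 3) -> merged; set of 8 now {3, 6, 8}
Step 7: union(0, 5) -> merged; set of 0 now {0, 4, 5, 9}
Step 8: find(1) -> no change; set of 1 is {1}
Step 9: find(5) -> no change; set of 5 is {0, 4, 5, 9}
Step 10: union(7, 8) -> merged; set of 7 now {3, 6, 7, 8}
Set of 9: {0, 4, 5, 9}; 3 is not a member.

Answer: no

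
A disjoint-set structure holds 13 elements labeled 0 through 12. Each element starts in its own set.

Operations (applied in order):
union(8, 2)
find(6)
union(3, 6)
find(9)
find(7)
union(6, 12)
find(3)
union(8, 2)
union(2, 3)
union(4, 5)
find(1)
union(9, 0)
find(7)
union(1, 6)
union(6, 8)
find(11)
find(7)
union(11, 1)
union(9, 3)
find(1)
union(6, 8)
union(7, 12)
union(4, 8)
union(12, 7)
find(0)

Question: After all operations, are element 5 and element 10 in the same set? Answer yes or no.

Answer: no

Derivation:
Step 1: union(8, 2) -> merged; set of 8 now {2, 8}
Step 2: find(6) -> no change; set of 6 is {6}
Step 3: union(3, 6) -> merged; set of 3 now {3, 6}
Step 4: find(9) -> no change; set of 9 is {9}
Step 5: find(7) -> no change; set of 7 is {7}
Step 6: union(6, 12) -> merged; set of 6 now {3, 6, 12}
Step 7: find(3) -> no change; set of 3 is {3, 6, 12}
Step 8: union(8, 2) -> already same set; set of 8 now {2, 8}
Step 9: union(2, 3) -> merged; set of 2 now {2, 3, 6, 8, 12}
Step 10: union(4, 5) -> merged; set of 4 now {4, 5}
Step 11: find(1) -> no change; set of 1 is {1}
Step 12: union(9, 0) -> merged; set of 9 now {0, 9}
Step 13: find(7) -> no change; set of 7 is {7}
Step 14: union(1, 6) -> merged; set of 1 now {1, 2, 3, 6, 8, 12}
Step 15: union(6, 8) -> already same set; set of 6 now {1, 2, 3, 6, 8, 12}
Step 16: find(11) -> no change; set of 11 is {11}
Step 17: find(7) -> no change; set of 7 is {7}
Step 18: union(11, 1) -> merged; set of 11 now {1, 2, 3, 6, 8, 11, 12}
Step 19: union(9, 3) -> merged; set of 9 now {0, 1, 2, 3, 6, 8, 9, 11, 12}
Step 20: find(1) -> no change; set of 1 is {0, 1, 2, 3, 6, 8, 9, 11, 12}
Step 21: union(6, 8) -> already same set; set of 6 now {0, 1, 2, 3, 6, 8, 9, 11, 12}
Step 22: union(7, 12) -> merged; set of 7 now {0, 1, 2, 3, 6, 7, 8, 9, 11, 12}
Step 23: union(4, 8) -> merged; set of 4 now {0, 1, 2, 3, 4, 5, 6, 7, 8, 9, 11, 12}
Step 24: union(12, 7) -> already same set; set of 12 now {0, 1, 2, 3, 4, 5, 6, 7, 8, 9, 11, 12}
Step 25: find(0) -> no change; set of 0 is {0, 1, 2, 3, 4, 5, 6, 7, 8, 9, 11, 12}
Set of 5: {0, 1, 2, 3, 4, 5, 6, 7, 8, 9, 11, 12}; 10 is not a member.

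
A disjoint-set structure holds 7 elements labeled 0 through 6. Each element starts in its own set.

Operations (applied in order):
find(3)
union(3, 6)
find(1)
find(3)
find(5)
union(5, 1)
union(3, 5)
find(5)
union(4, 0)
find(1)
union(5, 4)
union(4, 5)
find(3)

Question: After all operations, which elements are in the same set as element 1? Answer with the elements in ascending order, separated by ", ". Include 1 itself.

Answer: 0, 1, 3, 4, 5, 6

Derivation:
Step 1: find(3) -> no change; set of 3 is {3}
Step 2: union(3, 6) -> merged; set of 3 now {3, 6}
Step 3: find(1) -> no change; set of 1 is {1}
Step 4: find(3) -> no change; set of 3 is {3, 6}
Step 5: find(5) -> no change; set of 5 is {5}
Step 6: union(5, 1) -> merged; set of 5 now {1, 5}
Step 7: union(3, 5) -> merged; set of 3 now {1, 3, 5, 6}
Step 8: find(5) -> no change; set of 5 is {1, 3, 5, 6}
Step 9: union(4, 0) -> merged; set of 4 now {0, 4}
Step 10: find(1) -> no change; set of 1 is {1, 3, 5, 6}
Step 11: union(5, 4) -> merged; set of 5 now {0, 1, 3, 4, 5, 6}
Step 12: union(4, 5) -> already same set; set of 4 now {0, 1, 3, 4, 5, 6}
Step 13: find(3) -> no change; set of 3 is {0, 1, 3, 4, 5, 6}
Component of 1: {0, 1, 3, 4, 5, 6}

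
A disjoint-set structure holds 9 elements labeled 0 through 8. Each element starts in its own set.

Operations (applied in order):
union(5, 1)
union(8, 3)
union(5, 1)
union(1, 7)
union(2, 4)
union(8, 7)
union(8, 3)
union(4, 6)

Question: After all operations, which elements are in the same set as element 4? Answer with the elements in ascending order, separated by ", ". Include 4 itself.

Step 1: union(5, 1) -> merged; set of 5 now {1, 5}
Step 2: union(8, 3) -> merged; set of 8 now {3, 8}
Step 3: union(5, 1) -> already same set; set of 5 now {1, 5}
Step 4: union(1, 7) -> merged; set of 1 now {1, 5, 7}
Step 5: union(2, 4) -> merged; set of 2 now {2, 4}
Step 6: union(8, 7) -> merged; set of 8 now {1, 3, 5, 7, 8}
Step 7: union(8, 3) -> already same set; set of 8 now {1, 3, 5, 7, 8}
Step 8: union(4, 6) -> merged; set of 4 now {2, 4, 6}
Component of 4: {2, 4, 6}

Answer: 2, 4, 6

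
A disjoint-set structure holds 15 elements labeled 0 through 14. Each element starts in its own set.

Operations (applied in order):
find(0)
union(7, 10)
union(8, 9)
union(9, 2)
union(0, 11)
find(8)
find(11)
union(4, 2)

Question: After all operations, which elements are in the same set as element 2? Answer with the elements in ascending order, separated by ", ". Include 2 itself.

Step 1: find(0) -> no change; set of 0 is {0}
Step 2: union(7, 10) -> merged; set of 7 now {7, 10}
Step 3: union(8, 9) -> merged; set of 8 now {8, 9}
Step 4: union(9, 2) -> merged; set of 9 now {2, 8, 9}
Step 5: union(0, 11) -> merged; set of 0 now {0, 11}
Step 6: find(8) -> no change; set of 8 is {2, 8, 9}
Step 7: find(11) -> no change; set of 11 is {0, 11}
Step 8: union(4, 2) -> merged; set of 4 now {2, 4, 8, 9}
Component of 2: {2, 4, 8, 9}

Answer: 2, 4, 8, 9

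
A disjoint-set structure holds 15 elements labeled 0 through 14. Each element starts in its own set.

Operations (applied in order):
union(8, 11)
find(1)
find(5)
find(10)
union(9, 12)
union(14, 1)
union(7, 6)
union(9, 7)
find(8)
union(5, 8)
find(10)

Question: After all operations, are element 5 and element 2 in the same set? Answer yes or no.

Step 1: union(8, 11) -> merged; set of 8 now {8, 11}
Step 2: find(1) -> no change; set of 1 is {1}
Step 3: find(5) -> no change; set of 5 is {5}
Step 4: find(10) -> no change; set of 10 is {10}
Step 5: union(9, 12) -> merged; set of 9 now {9, 12}
Step 6: union(14, 1) -> merged; set of 14 now {1, 14}
Step 7: union(7, 6) -> merged; set of 7 now {6, 7}
Step 8: union(9, 7) -> merged; set of 9 now {6, 7, 9, 12}
Step 9: find(8) -> no change; set of 8 is {8, 11}
Step 10: union(5, 8) -> merged; set of 5 now {5, 8, 11}
Step 11: find(10) -> no change; set of 10 is {10}
Set of 5: {5, 8, 11}; 2 is not a member.

Answer: no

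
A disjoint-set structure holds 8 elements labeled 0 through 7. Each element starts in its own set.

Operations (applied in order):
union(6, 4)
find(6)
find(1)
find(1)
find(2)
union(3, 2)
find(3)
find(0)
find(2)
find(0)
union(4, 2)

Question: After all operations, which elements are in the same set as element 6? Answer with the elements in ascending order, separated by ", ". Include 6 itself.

Step 1: union(6, 4) -> merged; set of 6 now {4, 6}
Step 2: find(6) -> no change; set of 6 is {4, 6}
Step 3: find(1) -> no change; set of 1 is {1}
Step 4: find(1) -> no change; set of 1 is {1}
Step 5: find(2) -> no change; set of 2 is {2}
Step 6: union(3, 2) -> merged; set of 3 now {2, 3}
Step 7: find(3) -> no change; set of 3 is {2, 3}
Step 8: find(0) -> no change; set of 0 is {0}
Step 9: find(2) -> no change; set of 2 is {2, 3}
Step 10: find(0) -> no change; set of 0 is {0}
Step 11: union(4, 2) -> merged; set of 4 now {2, 3, 4, 6}
Component of 6: {2, 3, 4, 6}

Answer: 2, 3, 4, 6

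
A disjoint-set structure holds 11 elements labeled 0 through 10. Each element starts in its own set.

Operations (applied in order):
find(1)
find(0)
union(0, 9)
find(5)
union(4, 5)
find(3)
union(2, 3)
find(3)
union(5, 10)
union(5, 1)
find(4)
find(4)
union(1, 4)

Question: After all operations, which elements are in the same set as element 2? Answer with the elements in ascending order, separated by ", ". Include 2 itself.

Answer: 2, 3

Derivation:
Step 1: find(1) -> no change; set of 1 is {1}
Step 2: find(0) -> no change; set of 0 is {0}
Step 3: union(0, 9) -> merged; set of 0 now {0, 9}
Step 4: find(5) -> no change; set of 5 is {5}
Step 5: union(4, 5) -> merged; set of 4 now {4, 5}
Step 6: find(3) -> no change; set of 3 is {3}
Step 7: union(2, 3) -> merged; set of 2 now {2, 3}
Step 8: find(3) -> no change; set of 3 is {2, 3}
Step 9: union(5, 10) -> merged; set of 5 now {4, 5, 10}
Step 10: union(5, 1) -> merged; set of 5 now {1, 4, 5, 10}
Step 11: find(4) -> no change; set of 4 is {1, 4, 5, 10}
Step 12: find(4) -> no change; set of 4 is {1, 4, 5, 10}
Step 13: union(1, 4) -> already same set; set of 1 now {1, 4, 5, 10}
Component of 2: {2, 3}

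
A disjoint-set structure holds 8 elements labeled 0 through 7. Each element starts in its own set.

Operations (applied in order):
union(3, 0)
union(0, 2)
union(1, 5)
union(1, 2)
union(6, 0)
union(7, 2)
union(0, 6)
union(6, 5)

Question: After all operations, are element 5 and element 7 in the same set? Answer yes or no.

Step 1: union(3, 0) -> merged; set of 3 now {0, 3}
Step 2: union(0, 2) -> merged; set of 0 now {0, 2, 3}
Step 3: union(1, 5) -> merged; set of 1 now {1, 5}
Step 4: union(1, 2) -> merged; set of 1 now {0, 1, 2, 3, 5}
Step 5: union(6, 0) -> merged; set of 6 now {0, 1, 2, 3, 5, 6}
Step 6: union(7, 2) -> merged; set of 7 now {0, 1, 2, 3, 5, 6, 7}
Step 7: union(0, 6) -> already same set; set of 0 now {0, 1, 2, 3, 5, 6, 7}
Step 8: union(6, 5) -> already same set; set of 6 now {0, 1, 2, 3, 5, 6, 7}
Set of 5: {0, 1, 2, 3, 5, 6, 7}; 7 is a member.

Answer: yes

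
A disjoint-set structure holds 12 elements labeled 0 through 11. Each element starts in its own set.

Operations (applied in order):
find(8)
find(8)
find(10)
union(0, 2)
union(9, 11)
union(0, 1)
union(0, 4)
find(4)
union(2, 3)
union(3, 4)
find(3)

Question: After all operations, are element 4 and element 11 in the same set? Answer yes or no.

Step 1: find(8) -> no change; set of 8 is {8}
Step 2: find(8) -> no change; set of 8 is {8}
Step 3: find(10) -> no change; set of 10 is {10}
Step 4: union(0, 2) -> merged; set of 0 now {0, 2}
Step 5: union(9, 11) -> merged; set of 9 now {9, 11}
Step 6: union(0, 1) -> merged; set of 0 now {0, 1, 2}
Step 7: union(0, 4) -> merged; set of 0 now {0, 1, 2, 4}
Step 8: find(4) -> no change; set of 4 is {0, 1, 2, 4}
Step 9: union(2, 3) -> merged; set of 2 now {0, 1, 2, 3, 4}
Step 10: union(3, 4) -> already same set; set of 3 now {0, 1, 2, 3, 4}
Step 11: find(3) -> no change; set of 3 is {0, 1, 2, 3, 4}
Set of 4: {0, 1, 2, 3, 4}; 11 is not a member.

Answer: no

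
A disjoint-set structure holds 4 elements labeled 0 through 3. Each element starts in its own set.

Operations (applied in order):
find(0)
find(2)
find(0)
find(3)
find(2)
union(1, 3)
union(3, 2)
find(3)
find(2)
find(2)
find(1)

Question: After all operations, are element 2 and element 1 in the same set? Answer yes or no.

Answer: yes

Derivation:
Step 1: find(0) -> no change; set of 0 is {0}
Step 2: find(2) -> no change; set of 2 is {2}
Step 3: find(0) -> no change; set of 0 is {0}
Step 4: find(3) -> no change; set of 3 is {3}
Step 5: find(2) -> no change; set of 2 is {2}
Step 6: union(1, 3) -> merged; set of 1 now {1, 3}
Step 7: union(3, 2) -> merged; set of 3 now {1, 2, 3}
Step 8: find(3) -> no change; set of 3 is {1, 2, 3}
Step 9: find(2) -> no change; set of 2 is {1, 2, 3}
Step 10: find(2) -> no change; set of 2 is {1, 2, 3}
Step 11: find(1) -> no change; set of 1 is {1, 2, 3}
Set of 2: {1, 2, 3}; 1 is a member.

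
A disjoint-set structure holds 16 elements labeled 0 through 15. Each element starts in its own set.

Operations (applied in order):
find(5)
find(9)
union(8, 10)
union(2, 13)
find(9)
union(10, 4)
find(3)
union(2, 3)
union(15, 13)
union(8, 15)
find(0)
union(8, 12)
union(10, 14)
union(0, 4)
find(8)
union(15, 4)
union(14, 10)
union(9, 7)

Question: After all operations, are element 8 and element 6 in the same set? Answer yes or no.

Answer: no

Derivation:
Step 1: find(5) -> no change; set of 5 is {5}
Step 2: find(9) -> no change; set of 9 is {9}
Step 3: union(8, 10) -> merged; set of 8 now {8, 10}
Step 4: union(2, 13) -> merged; set of 2 now {2, 13}
Step 5: find(9) -> no change; set of 9 is {9}
Step 6: union(10, 4) -> merged; set of 10 now {4, 8, 10}
Step 7: find(3) -> no change; set of 3 is {3}
Step 8: union(2, 3) -> merged; set of 2 now {2, 3, 13}
Step 9: union(15, 13) -> merged; set of 15 now {2, 3, 13, 15}
Step 10: union(8, 15) -> merged; set of 8 now {2, 3, 4, 8, 10, 13, 15}
Step 11: find(0) -> no change; set of 0 is {0}
Step 12: union(8, 12) -> merged; set of 8 now {2, 3, 4, 8, 10, 12, 13, 15}
Step 13: union(10, 14) -> merged; set of 10 now {2, 3, 4, 8, 10, 12, 13, 14, 15}
Step 14: union(0, 4) -> merged; set of 0 now {0, 2, 3, 4, 8, 10, 12, 13, 14, 15}
Step 15: find(8) -> no change; set of 8 is {0, 2, 3, 4, 8, 10, 12, 13, 14, 15}
Step 16: union(15, 4) -> already same set; set of 15 now {0, 2, 3, 4, 8, 10, 12, 13, 14, 15}
Step 17: union(14, 10) -> already same set; set of 14 now {0, 2, 3, 4, 8, 10, 12, 13, 14, 15}
Step 18: union(9, 7) -> merged; set of 9 now {7, 9}
Set of 8: {0, 2, 3, 4, 8, 10, 12, 13, 14, 15}; 6 is not a member.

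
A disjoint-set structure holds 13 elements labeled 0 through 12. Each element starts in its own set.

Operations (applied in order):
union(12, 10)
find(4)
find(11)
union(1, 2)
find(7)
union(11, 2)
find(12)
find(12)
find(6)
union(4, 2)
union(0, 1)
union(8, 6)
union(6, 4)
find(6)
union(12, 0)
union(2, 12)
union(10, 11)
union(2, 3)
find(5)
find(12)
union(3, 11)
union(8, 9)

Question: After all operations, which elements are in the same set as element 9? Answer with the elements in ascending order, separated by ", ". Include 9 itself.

Answer: 0, 1, 2, 3, 4, 6, 8, 9, 10, 11, 12

Derivation:
Step 1: union(12, 10) -> merged; set of 12 now {10, 12}
Step 2: find(4) -> no change; set of 4 is {4}
Step 3: find(11) -> no change; set of 11 is {11}
Step 4: union(1, 2) -> merged; set of 1 now {1, 2}
Step 5: find(7) -> no change; set of 7 is {7}
Step 6: union(11, 2) -> merged; set of 11 now {1, 2, 11}
Step 7: find(12) -> no change; set of 12 is {10, 12}
Step 8: find(12) -> no change; set of 12 is {10, 12}
Step 9: find(6) -> no change; set of 6 is {6}
Step 10: union(4, 2) -> merged; set of 4 now {1, 2, 4, 11}
Step 11: union(0, 1) -> merged; set of 0 now {0, 1, 2, 4, 11}
Step 12: union(8, 6) -> merged; set of 8 now {6, 8}
Step 13: union(6, 4) -> merged; set of 6 now {0, 1, 2, 4, 6, 8, 11}
Step 14: find(6) -> no change; set of 6 is {0, 1, 2, 4, 6, 8, 11}
Step 15: union(12, 0) -> merged; set of 12 now {0, 1, 2, 4, 6, 8, 10, 11, 12}
Step 16: union(2, 12) -> already same set; set of 2 now {0, 1, 2, 4, 6, 8, 10, 11, 12}
Step 17: union(10, 11) -> already same set; set of 10 now {0, 1, 2, 4, 6, 8, 10, 11, 12}
Step 18: union(2, 3) -> merged; set of 2 now {0, 1, 2, 3, 4, 6, 8, 10, 11, 12}
Step 19: find(5) -> no change; set of 5 is {5}
Step 20: find(12) -> no change; set of 12 is {0, 1, 2, 3, 4, 6, 8, 10, 11, 12}
Step 21: union(3, 11) -> already same set; set of 3 now {0, 1, 2, 3, 4, 6, 8, 10, 11, 12}
Step 22: union(8, 9) -> merged; set of 8 now {0, 1, 2, 3, 4, 6, 8, 9, 10, 11, 12}
Component of 9: {0, 1, 2, 3, 4, 6, 8, 9, 10, 11, 12}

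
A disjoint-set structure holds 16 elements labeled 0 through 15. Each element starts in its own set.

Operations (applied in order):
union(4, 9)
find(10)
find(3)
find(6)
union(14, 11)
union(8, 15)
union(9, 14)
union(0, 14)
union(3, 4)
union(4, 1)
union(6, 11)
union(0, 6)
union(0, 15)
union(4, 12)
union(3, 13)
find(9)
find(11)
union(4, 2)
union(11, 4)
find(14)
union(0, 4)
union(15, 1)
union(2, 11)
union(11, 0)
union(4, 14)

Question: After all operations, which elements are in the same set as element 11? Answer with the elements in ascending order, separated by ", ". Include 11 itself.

Step 1: union(4, 9) -> merged; set of 4 now {4, 9}
Step 2: find(10) -> no change; set of 10 is {10}
Step 3: find(3) -> no change; set of 3 is {3}
Step 4: find(6) -> no change; set of 6 is {6}
Step 5: union(14, 11) -> merged; set of 14 now {11, 14}
Step 6: union(8, 15) -> merged; set of 8 now {8, 15}
Step 7: union(9, 14) -> merged; set of 9 now {4, 9, 11, 14}
Step 8: union(0, 14) -> merged; set of 0 now {0, 4, 9, 11, 14}
Step 9: union(3, 4) -> merged; set of 3 now {0, 3, 4, 9, 11, 14}
Step 10: union(4, 1) -> merged; set of 4 now {0, 1, 3, 4, 9, 11, 14}
Step 11: union(6, 11) -> merged; set of 6 now {0, 1, 3, 4, 6, 9, 11, 14}
Step 12: union(0, 6) -> already same set; set of 0 now {0, 1, 3, 4, 6, 9, 11, 14}
Step 13: union(0, 15) -> merged; set of 0 now {0, 1, 3, 4, 6, 8, 9, 11, 14, 15}
Step 14: union(4, 12) -> merged; set of 4 now {0, 1, 3, 4, 6, 8, 9, 11, 12, 14, 15}
Step 15: union(3, 13) -> merged; set of 3 now {0, 1, 3, 4, 6, 8, 9, 11, 12, 13, 14, 15}
Step 16: find(9) -> no change; set of 9 is {0, 1, 3, 4, 6, 8, 9, 11, 12, 13, 14, 15}
Step 17: find(11) -> no change; set of 11 is {0, 1, 3, 4, 6, 8, 9, 11, 12, 13, 14, 15}
Step 18: union(4, 2) -> merged; set of 4 now {0, 1, 2, 3, 4, 6, 8, 9, 11, 12, 13, 14, 15}
Step 19: union(11, 4) -> already same set; set of 11 now {0, 1, 2, 3, 4, 6, 8, 9, 11, 12, 13, 14, 15}
Step 20: find(14) -> no change; set of 14 is {0, 1, 2, 3, 4, 6, 8, 9, 11, 12, 13, 14, 15}
Step 21: union(0, 4) -> already same set; set of 0 now {0, 1, 2, 3, 4, 6, 8, 9, 11, 12, 13, 14, 15}
Step 22: union(15, 1) -> already same set; set of 15 now {0, 1, 2, 3, 4, 6, 8, 9, 11, 12, 13, 14, 15}
Step 23: union(2, 11) -> already same set; set of 2 now {0, 1, 2, 3, 4, 6, 8, 9, 11, 12, 13, 14, 15}
Step 24: union(11, 0) -> already same set; set of 11 now {0, 1, 2, 3, 4, 6, 8, 9, 11, 12, 13, 14, 15}
Step 25: union(4, 14) -> already same set; set of 4 now {0, 1, 2, 3, 4, 6, 8, 9, 11, 12, 13, 14, 15}
Component of 11: {0, 1, 2, 3, 4, 6, 8, 9, 11, 12, 13, 14, 15}

Answer: 0, 1, 2, 3, 4, 6, 8, 9, 11, 12, 13, 14, 15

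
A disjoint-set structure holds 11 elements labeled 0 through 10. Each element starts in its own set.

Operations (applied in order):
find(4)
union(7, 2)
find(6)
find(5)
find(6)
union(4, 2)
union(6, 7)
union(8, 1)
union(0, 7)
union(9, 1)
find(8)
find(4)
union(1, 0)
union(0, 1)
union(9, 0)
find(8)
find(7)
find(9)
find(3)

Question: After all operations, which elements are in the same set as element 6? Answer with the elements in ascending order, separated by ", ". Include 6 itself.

Step 1: find(4) -> no change; set of 4 is {4}
Step 2: union(7, 2) -> merged; set of 7 now {2, 7}
Step 3: find(6) -> no change; set of 6 is {6}
Step 4: find(5) -> no change; set of 5 is {5}
Step 5: find(6) -> no change; set of 6 is {6}
Step 6: union(4, 2) -> merged; set of 4 now {2, 4, 7}
Step 7: union(6, 7) -> merged; set of 6 now {2, 4, 6, 7}
Step 8: union(8, 1) -> merged; set of 8 now {1, 8}
Step 9: union(0, 7) -> merged; set of 0 now {0, 2, 4, 6, 7}
Step 10: union(9, 1) -> merged; set of 9 now {1, 8, 9}
Step 11: find(8) -> no change; set of 8 is {1, 8, 9}
Step 12: find(4) -> no change; set of 4 is {0, 2, 4, 6, 7}
Step 13: union(1, 0) -> merged; set of 1 now {0, 1, 2, 4, 6, 7, 8, 9}
Step 14: union(0, 1) -> already same set; set of 0 now {0, 1, 2, 4, 6, 7, 8, 9}
Step 15: union(9, 0) -> already same set; set of 9 now {0, 1, 2, 4, 6, 7, 8, 9}
Step 16: find(8) -> no change; set of 8 is {0, 1, 2, 4, 6, 7, 8, 9}
Step 17: find(7) -> no change; set of 7 is {0, 1, 2, 4, 6, 7, 8, 9}
Step 18: find(9) -> no change; set of 9 is {0, 1, 2, 4, 6, 7, 8, 9}
Step 19: find(3) -> no change; set of 3 is {3}
Component of 6: {0, 1, 2, 4, 6, 7, 8, 9}

Answer: 0, 1, 2, 4, 6, 7, 8, 9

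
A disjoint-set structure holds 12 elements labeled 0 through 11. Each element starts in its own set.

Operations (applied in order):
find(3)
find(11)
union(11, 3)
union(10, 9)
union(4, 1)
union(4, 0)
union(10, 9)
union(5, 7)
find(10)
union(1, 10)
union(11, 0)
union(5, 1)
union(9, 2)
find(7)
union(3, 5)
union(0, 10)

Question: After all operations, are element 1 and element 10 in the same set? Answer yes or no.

Step 1: find(3) -> no change; set of 3 is {3}
Step 2: find(11) -> no change; set of 11 is {11}
Step 3: union(11, 3) -> merged; set of 11 now {3, 11}
Step 4: union(10, 9) -> merged; set of 10 now {9, 10}
Step 5: union(4, 1) -> merged; set of 4 now {1, 4}
Step 6: union(4, 0) -> merged; set of 4 now {0, 1, 4}
Step 7: union(10, 9) -> already same set; set of 10 now {9, 10}
Step 8: union(5, 7) -> merged; set of 5 now {5, 7}
Step 9: find(10) -> no change; set of 10 is {9, 10}
Step 10: union(1, 10) -> merged; set of 1 now {0, 1, 4, 9, 10}
Step 11: union(11, 0) -> merged; set of 11 now {0, 1, 3, 4, 9, 10, 11}
Step 12: union(5, 1) -> merged; set of 5 now {0, 1, 3, 4, 5, 7, 9, 10, 11}
Step 13: union(9, 2) -> merged; set of 9 now {0, 1, 2, 3, 4, 5, 7, 9, 10, 11}
Step 14: find(7) -> no change; set of 7 is {0, 1, 2, 3, 4, 5, 7, 9, 10, 11}
Step 15: union(3, 5) -> already same set; set of 3 now {0, 1, 2, 3, 4, 5, 7, 9, 10, 11}
Step 16: union(0, 10) -> already same set; set of 0 now {0, 1, 2, 3, 4, 5, 7, 9, 10, 11}
Set of 1: {0, 1, 2, 3, 4, 5, 7, 9, 10, 11}; 10 is a member.

Answer: yes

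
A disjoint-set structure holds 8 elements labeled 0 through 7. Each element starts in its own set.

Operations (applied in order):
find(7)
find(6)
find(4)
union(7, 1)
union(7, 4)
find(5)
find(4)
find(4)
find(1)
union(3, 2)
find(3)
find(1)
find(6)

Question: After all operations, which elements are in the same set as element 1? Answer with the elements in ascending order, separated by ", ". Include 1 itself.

Answer: 1, 4, 7

Derivation:
Step 1: find(7) -> no change; set of 7 is {7}
Step 2: find(6) -> no change; set of 6 is {6}
Step 3: find(4) -> no change; set of 4 is {4}
Step 4: union(7, 1) -> merged; set of 7 now {1, 7}
Step 5: union(7, 4) -> merged; set of 7 now {1, 4, 7}
Step 6: find(5) -> no change; set of 5 is {5}
Step 7: find(4) -> no change; set of 4 is {1, 4, 7}
Step 8: find(4) -> no change; set of 4 is {1, 4, 7}
Step 9: find(1) -> no change; set of 1 is {1, 4, 7}
Step 10: union(3, 2) -> merged; set of 3 now {2, 3}
Step 11: find(3) -> no change; set of 3 is {2, 3}
Step 12: find(1) -> no change; set of 1 is {1, 4, 7}
Step 13: find(6) -> no change; set of 6 is {6}
Component of 1: {1, 4, 7}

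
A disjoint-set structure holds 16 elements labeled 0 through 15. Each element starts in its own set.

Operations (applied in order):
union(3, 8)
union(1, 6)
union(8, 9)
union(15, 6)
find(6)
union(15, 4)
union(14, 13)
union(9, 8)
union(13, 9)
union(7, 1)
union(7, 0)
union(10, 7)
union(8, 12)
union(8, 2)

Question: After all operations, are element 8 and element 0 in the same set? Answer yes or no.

Step 1: union(3, 8) -> merged; set of 3 now {3, 8}
Step 2: union(1, 6) -> merged; set of 1 now {1, 6}
Step 3: union(8, 9) -> merged; set of 8 now {3, 8, 9}
Step 4: union(15, 6) -> merged; set of 15 now {1, 6, 15}
Step 5: find(6) -> no change; set of 6 is {1, 6, 15}
Step 6: union(15, 4) -> merged; set of 15 now {1, 4, 6, 15}
Step 7: union(14, 13) -> merged; set of 14 now {13, 14}
Step 8: union(9, 8) -> already same set; set of 9 now {3, 8, 9}
Step 9: union(13, 9) -> merged; set of 13 now {3, 8, 9, 13, 14}
Step 10: union(7, 1) -> merged; set of 7 now {1, 4, 6, 7, 15}
Step 11: union(7, 0) -> merged; set of 7 now {0, 1, 4, 6, 7, 15}
Step 12: union(10, 7) -> merged; set of 10 now {0, 1, 4, 6, 7, 10, 15}
Step 13: union(8, 12) -> merged; set of 8 now {3, 8, 9, 12, 13, 14}
Step 14: union(8, 2) -> merged; set of 8 now {2, 3, 8, 9, 12, 13, 14}
Set of 8: {2, 3, 8, 9, 12, 13, 14}; 0 is not a member.

Answer: no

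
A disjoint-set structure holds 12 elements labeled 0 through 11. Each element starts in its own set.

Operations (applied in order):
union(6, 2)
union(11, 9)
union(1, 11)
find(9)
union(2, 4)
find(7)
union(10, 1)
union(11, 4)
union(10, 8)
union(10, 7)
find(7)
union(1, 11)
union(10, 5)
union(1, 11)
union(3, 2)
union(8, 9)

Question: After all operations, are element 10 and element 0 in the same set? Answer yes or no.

Step 1: union(6, 2) -> merged; set of 6 now {2, 6}
Step 2: union(11, 9) -> merged; set of 11 now {9, 11}
Step 3: union(1, 11) -> merged; set of 1 now {1, 9, 11}
Step 4: find(9) -> no change; set of 9 is {1, 9, 11}
Step 5: union(2, 4) -> merged; set of 2 now {2, 4, 6}
Step 6: find(7) -> no change; set of 7 is {7}
Step 7: union(10, 1) -> merged; set of 10 now {1, 9, 10, 11}
Step 8: union(11, 4) -> merged; set of 11 now {1, 2, 4, 6, 9, 10, 11}
Step 9: union(10, 8) -> merged; set of 10 now {1, 2, 4, 6, 8, 9, 10, 11}
Step 10: union(10, 7) -> merged; set of 10 now {1, 2, 4, 6, 7, 8, 9, 10, 11}
Step 11: find(7) -> no change; set of 7 is {1, 2, 4, 6, 7, 8, 9, 10, 11}
Step 12: union(1, 11) -> already same set; set of 1 now {1, 2, 4, 6, 7, 8, 9, 10, 11}
Step 13: union(10, 5) -> merged; set of 10 now {1, 2, 4, 5, 6, 7, 8, 9, 10, 11}
Step 14: union(1, 11) -> already same set; set of 1 now {1, 2, 4, 5, 6, 7, 8, 9, 10, 11}
Step 15: union(3, 2) -> merged; set of 3 now {1, 2, 3, 4, 5, 6, 7, 8, 9, 10, 11}
Step 16: union(8, 9) -> already same set; set of 8 now {1, 2, 3, 4, 5, 6, 7, 8, 9, 10, 11}
Set of 10: {1, 2, 3, 4, 5, 6, 7, 8, 9, 10, 11}; 0 is not a member.

Answer: no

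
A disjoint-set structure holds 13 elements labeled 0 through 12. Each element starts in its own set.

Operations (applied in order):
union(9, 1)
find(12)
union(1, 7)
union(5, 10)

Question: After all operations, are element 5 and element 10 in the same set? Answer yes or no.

Step 1: union(9, 1) -> merged; set of 9 now {1, 9}
Step 2: find(12) -> no change; set of 12 is {12}
Step 3: union(1, 7) -> merged; set of 1 now {1, 7, 9}
Step 4: union(5, 10) -> merged; set of 5 now {5, 10}
Set of 5: {5, 10}; 10 is a member.

Answer: yes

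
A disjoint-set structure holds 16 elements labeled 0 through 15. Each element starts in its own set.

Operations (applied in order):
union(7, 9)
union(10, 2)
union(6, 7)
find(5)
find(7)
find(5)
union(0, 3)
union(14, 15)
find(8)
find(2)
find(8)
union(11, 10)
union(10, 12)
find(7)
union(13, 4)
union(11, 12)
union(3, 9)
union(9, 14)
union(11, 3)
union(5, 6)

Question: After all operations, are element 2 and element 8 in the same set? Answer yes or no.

Answer: no

Derivation:
Step 1: union(7, 9) -> merged; set of 7 now {7, 9}
Step 2: union(10, 2) -> merged; set of 10 now {2, 10}
Step 3: union(6, 7) -> merged; set of 6 now {6, 7, 9}
Step 4: find(5) -> no change; set of 5 is {5}
Step 5: find(7) -> no change; set of 7 is {6, 7, 9}
Step 6: find(5) -> no change; set of 5 is {5}
Step 7: union(0, 3) -> merged; set of 0 now {0, 3}
Step 8: union(14, 15) -> merged; set of 14 now {14, 15}
Step 9: find(8) -> no change; set of 8 is {8}
Step 10: find(2) -> no change; set of 2 is {2, 10}
Step 11: find(8) -> no change; set of 8 is {8}
Step 12: union(11, 10) -> merged; set of 11 now {2, 10, 11}
Step 13: union(10, 12) -> merged; set of 10 now {2, 10, 11, 12}
Step 14: find(7) -> no change; set of 7 is {6, 7, 9}
Step 15: union(13, 4) -> merged; set of 13 now {4, 13}
Step 16: union(11, 12) -> already same set; set of 11 now {2, 10, 11, 12}
Step 17: union(3, 9) -> merged; set of 3 now {0, 3, 6, 7, 9}
Step 18: union(9, 14) -> merged; set of 9 now {0, 3, 6, 7, 9, 14, 15}
Step 19: union(11, 3) -> merged; set of 11 now {0, 2, 3, 6, 7, 9, 10, 11, 12, 14, 15}
Step 20: union(5, 6) -> merged; set of 5 now {0, 2, 3, 5, 6, 7, 9, 10, 11, 12, 14, 15}
Set of 2: {0, 2, 3, 5, 6, 7, 9, 10, 11, 12, 14, 15}; 8 is not a member.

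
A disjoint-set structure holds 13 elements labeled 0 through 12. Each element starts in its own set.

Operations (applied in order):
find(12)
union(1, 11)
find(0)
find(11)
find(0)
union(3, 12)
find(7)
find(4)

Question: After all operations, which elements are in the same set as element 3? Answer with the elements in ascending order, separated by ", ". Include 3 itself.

Step 1: find(12) -> no change; set of 12 is {12}
Step 2: union(1, 11) -> merged; set of 1 now {1, 11}
Step 3: find(0) -> no change; set of 0 is {0}
Step 4: find(11) -> no change; set of 11 is {1, 11}
Step 5: find(0) -> no change; set of 0 is {0}
Step 6: union(3, 12) -> merged; set of 3 now {3, 12}
Step 7: find(7) -> no change; set of 7 is {7}
Step 8: find(4) -> no change; set of 4 is {4}
Component of 3: {3, 12}

Answer: 3, 12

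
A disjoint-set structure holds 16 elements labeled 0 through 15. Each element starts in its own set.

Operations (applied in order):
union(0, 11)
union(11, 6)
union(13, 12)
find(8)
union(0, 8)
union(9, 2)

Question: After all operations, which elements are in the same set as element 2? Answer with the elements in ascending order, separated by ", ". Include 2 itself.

Step 1: union(0, 11) -> merged; set of 0 now {0, 11}
Step 2: union(11, 6) -> merged; set of 11 now {0, 6, 11}
Step 3: union(13, 12) -> merged; set of 13 now {12, 13}
Step 4: find(8) -> no change; set of 8 is {8}
Step 5: union(0, 8) -> merged; set of 0 now {0, 6, 8, 11}
Step 6: union(9, 2) -> merged; set of 9 now {2, 9}
Component of 2: {2, 9}

Answer: 2, 9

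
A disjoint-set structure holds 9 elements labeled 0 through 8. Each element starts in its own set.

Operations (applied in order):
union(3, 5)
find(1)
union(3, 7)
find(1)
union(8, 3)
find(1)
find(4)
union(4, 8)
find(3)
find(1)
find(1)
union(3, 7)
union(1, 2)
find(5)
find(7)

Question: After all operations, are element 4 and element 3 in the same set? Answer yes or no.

Step 1: union(3, 5) -> merged; set of 3 now {3, 5}
Step 2: find(1) -> no change; set of 1 is {1}
Step 3: union(3, 7) -> merged; set of 3 now {3, 5, 7}
Step 4: find(1) -> no change; set of 1 is {1}
Step 5: union(8, 3) -> merged; set of 8 now {3, 5, 7, 8}
Step 6: find(1) -> no change; set of 1 is {1}
Step 7: find(4) -> no change; set of 4 is {4}
Step 8: union(4, 8) -> merged; set of 4 now {3, 4, 5, 7, 8}
Step 9: find(3) -> no change; set of 3 is {3, 4, 5, 7, 8}
Step 10: find(1) -> no change; set of 1 is {1}
Step 11: find(1) -> no change; set of 1 is {1}
Step 12: union(3, 7) -> already same set; set of 3 now {3, 4, 5, 7, 8}
Step 13: union(1, 2) -> merged; set of 1 now {1, 2}
Step 14: find(5) -> no change; set of 5 is {3, 4, 5, 7, 8}
Step 15: find(7) -> no change; set of 7 is {3, 4, 5, 7, 8}
Set of 4: {3, 4, 5, 7, 8}; 3 is a member.

Answer: yes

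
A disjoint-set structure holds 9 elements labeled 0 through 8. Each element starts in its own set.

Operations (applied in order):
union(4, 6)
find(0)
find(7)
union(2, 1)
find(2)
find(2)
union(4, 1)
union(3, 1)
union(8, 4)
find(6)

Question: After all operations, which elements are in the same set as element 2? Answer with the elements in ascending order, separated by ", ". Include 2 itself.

Step 1: union(4, 6) -> merged; set of 4 now {4, 6}
Step 2: find(0) -> no change; set of 0 is {0}
Step 3: find(7) -> no change; set of 7 is {7}
Step 4: union(2, 1) -> merged; set of 2 now {1, 2}
Step 5: find(2) -> no change; set of 2 is {1, 2}
Step 6: find(2) -> no change; set of 2 is {1, 2}
Step 7: union(4, 1) -> merged; set of 4 now {1, 2, 4, 6}
Step 8: union(3, 1) -> merged; set of 3 now {1, 2, 3, 4, 6}
Step 9: union(8, 4) -> merged; set of 8 now {1, 2, 3, 4, 6, 8}
Step 10: find(6) -> no change; set of 6 is {1, 2, 3, 4, 6, 8}
Component of 2: {1, 2, 3, 4, 6, 8}

Answer: 1, 2, 3, 4, 6, 8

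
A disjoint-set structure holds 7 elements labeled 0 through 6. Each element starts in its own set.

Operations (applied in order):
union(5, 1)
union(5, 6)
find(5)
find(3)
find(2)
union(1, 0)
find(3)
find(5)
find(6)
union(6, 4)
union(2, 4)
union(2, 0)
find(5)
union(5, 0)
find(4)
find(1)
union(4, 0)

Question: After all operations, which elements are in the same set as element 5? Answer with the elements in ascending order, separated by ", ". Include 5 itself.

Answer: 0, 1, 2, 4, 5, 6

Derivation:
Step 1: union(5, 1) -> merged; set of 5 now {1, 5}
Step 2: union(5, 6) -> merged; set of 5 now {1, 5, 6}
Step 3: find(5) -> no change; set of 5 is {1, 5, 6}
Step 4: find(3) -> no change; set of 3 is {3}
Step 5: find(2) -> no change; set of 2 is {2}
Step 6: union(1, 0) -> merged; set of 1 now {0, 1, 5, 6}
Step 7: find(3) -> no change; set of 3 is {3}
Step 8: find(5) -> no change; set of 5 is {0, 1, 5, 6}
Step 9: find(6) -> no change; set of 6 is {0, 1, 5, 6}
Step 10: union(6, 4) -> merged; set of 6 now {0, 1, 4, 5, 6}
Step 11: union(2, 4) -> merged; set of 2 now {0, 1, 2, 4, 5, 6}
Step 12: union(2, 0) -> already same set; set of 2 now {0, 1, 2, 4, 5, 6}
Step 13: find(5) -> no change; set of 5 is {0, 1, 2, 4, 5, 6}
Step 14: union(5, 0) -> already same set; set of 5 now {0, 1, 2, 4, 5, 6}
Step 15: find(4) -> no change; set of 4 is {0, 1, 2, 4, 5, 6}
Step 16: find(1) -> no change; set of 1 is {0, 1, 2, 4, 5, 6}
Step 17: union(4, 0) -> already same set; set of 4 now {0, 1, 2, 4, 5, 6}
Component of 5: {0, 1, 2, 4, 5, 6}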